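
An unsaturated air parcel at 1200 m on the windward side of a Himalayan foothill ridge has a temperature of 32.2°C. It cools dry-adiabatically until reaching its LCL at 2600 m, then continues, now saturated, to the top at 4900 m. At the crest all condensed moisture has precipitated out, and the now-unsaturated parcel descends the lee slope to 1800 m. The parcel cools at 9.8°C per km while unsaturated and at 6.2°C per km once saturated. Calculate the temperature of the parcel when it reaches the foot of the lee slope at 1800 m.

34.6°C

1200 → 2600 m (dry, 9.8°C/km): ΔT = -9.8 × 1.4 = -13.72°C → T = 18.48°C
2600 → 4900 m (saturated, 6.2°C/km): ΔT = -6.2 × 2.3 = -14.26°C → T = 4.22°C
4900 → 1800 m (dry descent, 9.8°C/km): ΔT = +9.8 × 3.1 = +30.38°C → T = 34.6°C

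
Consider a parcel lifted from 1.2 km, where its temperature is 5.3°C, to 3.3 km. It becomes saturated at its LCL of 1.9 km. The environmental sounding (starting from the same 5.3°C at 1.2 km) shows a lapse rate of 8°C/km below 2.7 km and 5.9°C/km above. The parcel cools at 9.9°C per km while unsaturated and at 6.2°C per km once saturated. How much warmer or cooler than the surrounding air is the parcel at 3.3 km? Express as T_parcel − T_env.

Parcel:
  1200 → 1900 m (dry, 9.9°C/km): ΔT = -9.9 × 0.7 = -6.93°C → T = -1.63°C
  1900 → 3300 m (saturated, 6.2°C/km): ΔT = -6.2 × 1.4 = -8.68°C → T = -10.31°C
Environment:
  1200 → 2700 m (environment, lower layer, 8°C/km): ΔT = -8 × 1.5 = -12°C → T = -6.7°C
  2700 → 3300 m (environment, upper layer, 5.9°C/km): ΔT = -5.9 × 0.6 = -3.54°C → T = -10.24°C
T_parcel − T_env = -10.31 − (-10.24) = -0.07°C

-0.07°C (parcel cooler than environment)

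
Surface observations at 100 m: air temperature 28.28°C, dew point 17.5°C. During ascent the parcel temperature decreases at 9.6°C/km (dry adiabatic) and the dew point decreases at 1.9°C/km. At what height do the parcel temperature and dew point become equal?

T and T_d converge at 9.6 − 1.9 = 7.7°C per km
Height above start = (28.28 − 17.5) / 7.7 = 1.4 km
LCL altitude = 100 m + 1400 m = 1500 m

1500 m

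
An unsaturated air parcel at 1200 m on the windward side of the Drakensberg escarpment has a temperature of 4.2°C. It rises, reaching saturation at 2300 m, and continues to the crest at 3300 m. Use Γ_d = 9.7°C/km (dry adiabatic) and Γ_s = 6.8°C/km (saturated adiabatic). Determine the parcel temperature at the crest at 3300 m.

-13.27°C

From 1200 m to 2300 m (dry): cools by 9.7 × 1.1 = 10.67°C, giving -6.47°C.
From 2300 m to 3300 m (saturated): cools by 6.8 × 1 = 6.8°C, giving -13.27°C.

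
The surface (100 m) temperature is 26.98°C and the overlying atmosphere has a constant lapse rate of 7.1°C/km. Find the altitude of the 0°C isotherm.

3900 m

Height above start = (26.98 − 0) / 7.1 = 3.8 km
Altitude = 100 m + 3800 m = 3900 m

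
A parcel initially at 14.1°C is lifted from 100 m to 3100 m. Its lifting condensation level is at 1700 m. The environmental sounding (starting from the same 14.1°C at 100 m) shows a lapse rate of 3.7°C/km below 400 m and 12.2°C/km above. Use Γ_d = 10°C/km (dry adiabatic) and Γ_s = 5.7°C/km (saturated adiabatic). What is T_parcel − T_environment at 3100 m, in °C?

Parcel:
  Dry to 1700 m: -10 × 1.6 km = -16°C, so T = -1.9°C.
  Saturated to 3100 m: -5.7 × 1.4 km = -7.98°C, so T = -9.88°C.
Environment:
  Environment, lower layer to 400 m: -3.7 × 0.3 km = -1.11°C, so T = 12.99°C.
  Environment, upper layer to 3100 m: -12.2 × 2.7 km = -32.94°C, so T = -19.95°C.
T_parcel − T_env = -9.88 − (-19.95) = +10.07°C

+10.07°C (parcel warmer than environment)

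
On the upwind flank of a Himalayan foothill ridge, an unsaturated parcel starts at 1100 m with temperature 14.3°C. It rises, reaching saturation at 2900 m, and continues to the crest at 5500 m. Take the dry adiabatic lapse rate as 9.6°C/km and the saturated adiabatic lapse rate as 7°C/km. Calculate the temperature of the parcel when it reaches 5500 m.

-21.18°C

1100 → 2900 m (dry, 9.6°C/km): ΔT = -9.6 × 1.8 = -17.28°C → T = -2.98°C
2900 → 5500 m (saturated, 7°C/km): ΔT = -7 × 2.6 = -18.2°C → T = -21.18°C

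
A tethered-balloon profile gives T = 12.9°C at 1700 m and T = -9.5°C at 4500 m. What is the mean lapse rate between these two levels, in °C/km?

Γ = −ΔT/Δz = (12.9 − (-9.5)) / (4500 − 1700) m
  = 22.4°C / 2.8 km = 8°C/km

8°C/km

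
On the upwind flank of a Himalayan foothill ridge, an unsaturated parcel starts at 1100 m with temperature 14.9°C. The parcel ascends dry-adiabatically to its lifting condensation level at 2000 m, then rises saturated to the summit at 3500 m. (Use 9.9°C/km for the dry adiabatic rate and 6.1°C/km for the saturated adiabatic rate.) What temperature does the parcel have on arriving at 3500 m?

Dry to 2000 m: -9.9 × 0.9 km = -8.91°C, so T = 5.99°C.
Saturated to 3500 m: -6.1 × 1.5 km = -9.15°C, so T = -3.16°C.

-3.16°C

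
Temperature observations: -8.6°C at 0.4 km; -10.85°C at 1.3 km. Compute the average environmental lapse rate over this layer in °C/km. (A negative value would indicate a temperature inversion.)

2.5°C/km

Γ = −ΔT/Δz = (-8.6 − (-10.85)) / (1300 − 400) m
  = 2.25°C / 0.9 km = 2.5°C/km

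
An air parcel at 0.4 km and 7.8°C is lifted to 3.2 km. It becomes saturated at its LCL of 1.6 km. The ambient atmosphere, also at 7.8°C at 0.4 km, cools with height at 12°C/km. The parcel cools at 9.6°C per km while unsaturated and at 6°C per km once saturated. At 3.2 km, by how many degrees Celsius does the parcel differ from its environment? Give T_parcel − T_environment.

+12.48°C (parcel warmer than environment)

Parcel:
  From 400 m to 1600 m (dry): cools by 9.6 × 1.2 = 11.52°C, giving -3.72°C.
  From 1600 m to 3200 m (saturated): cools by 6 × 1.6 = 9.6°C, giving -13.32°C.
Environment:
  From 400 m to 3200 m (environment): cools by 12 × 2.8 = 33.6°C, giving -25.8°C.
T_parcel − T_env = -13.32 − (-25.8) = +12.48°C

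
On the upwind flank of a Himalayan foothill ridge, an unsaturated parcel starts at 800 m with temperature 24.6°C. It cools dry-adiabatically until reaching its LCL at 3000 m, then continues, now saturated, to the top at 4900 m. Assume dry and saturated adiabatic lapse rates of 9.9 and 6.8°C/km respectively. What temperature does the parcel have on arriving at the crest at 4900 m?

Dry to 3000 m: -9.9 × 2.2 km = -21.78°C, so T = 2.82°C.
Saturated to 4900 m: -6.8 × 1.9 km = -12.92°C, so T = -10.1°C.

-10.1°C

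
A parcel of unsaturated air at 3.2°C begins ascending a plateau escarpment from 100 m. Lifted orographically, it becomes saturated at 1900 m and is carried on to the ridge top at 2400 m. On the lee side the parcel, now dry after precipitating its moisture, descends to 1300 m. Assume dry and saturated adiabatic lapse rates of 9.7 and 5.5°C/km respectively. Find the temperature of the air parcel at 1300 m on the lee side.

Dry to 1900 m: -9.7 × 1.8 km = -17.46°C, so T = -14.26°C.
Saturated to 2400 m: -5.5 × 0.5 km = -2.75°C, so T = -17.01°C.
Dry descent to 1300 m: +9.7 × 1.1 km = +10.67°C, so T = -6.34°C.

-6.34°C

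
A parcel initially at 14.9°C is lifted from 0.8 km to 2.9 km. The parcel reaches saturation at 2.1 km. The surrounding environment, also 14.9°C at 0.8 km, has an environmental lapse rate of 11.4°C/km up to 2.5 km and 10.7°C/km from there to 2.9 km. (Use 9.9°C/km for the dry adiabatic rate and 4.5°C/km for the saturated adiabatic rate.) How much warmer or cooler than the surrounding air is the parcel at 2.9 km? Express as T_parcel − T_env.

Parcel:
  800 → 2100 m (dry, 9.9°C/km): ΔT = -9.9 × 1.3 = -12.87°C → T = 2.03°C
  2100 → 2900 m (saturated, 4.5°C/km): ΔT = -4.5 × 0.8 = -3.6°C → T = -1.57°C
Environment:
  800 → 2500 m (environment, lower layer, 11.4°C/km): ΔT = -11.4 × 1.7 = -19.38°C → T = -4.48°C
  2500 → 2900 m (environment, upper layer, 10.7°C/km): ΔT = -10.7 × 0.4 = -4.28°C → T = -8.76°C
T_parcel − T_env = -1.57 − (-8.76) = +7.19°C

+7.19°C (parcel warmer than environment)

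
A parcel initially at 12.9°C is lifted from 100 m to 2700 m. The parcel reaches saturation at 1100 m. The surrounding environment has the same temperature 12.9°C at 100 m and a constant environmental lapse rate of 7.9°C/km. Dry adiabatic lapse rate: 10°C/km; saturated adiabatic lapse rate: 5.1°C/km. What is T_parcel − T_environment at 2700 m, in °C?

+2.38°C (parcel warmer than environment)

Parcel:
  100–1100 m, dry: Δz = 1 km ⇒ ΔT = -10°C; T = 2.9°C
  1100–2700 m, saturated: Δz = 1.6 km ⇒ ΔT = -8.16°C; T = -5.26°C
Environment:
  100–2700 m, environment: Δz = 2.6 km ⇒ ΔT = -20.54°C; T = -7.64°C
T_parcel − T_env = -5.26 − (-7.64) = +2.38°C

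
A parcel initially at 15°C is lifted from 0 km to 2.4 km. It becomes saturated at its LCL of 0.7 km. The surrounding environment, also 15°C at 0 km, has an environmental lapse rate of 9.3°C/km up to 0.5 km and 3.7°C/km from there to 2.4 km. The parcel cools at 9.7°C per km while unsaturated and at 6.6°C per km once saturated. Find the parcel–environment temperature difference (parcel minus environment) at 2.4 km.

-6.33°C (parcel cooler than environment)

Parcel:
  0 → 700 m (dry, 9.7°C/km): ΔT = -9.7 × 0.7 = -6.79°C → T = 8.21°C
  700 → 2400 m (saturated, 6.6°C/km): ΔT = -6.6 × 1.7 = -11.22°C → T = -3.01°C
Environment:
  0 → 500 m (environment, lower layer, 9.3°C/km): ΔT = -9.3 × 0.5 = -4.65°C → T = 10.35°C
  500 → 2400 m (environment, upper layer, 3.7°C/km): ΔT = -3.7 × 1.9 = -7.03°C → T = 3.32°C
T_parcel − T_env = -3.01 − 3.32 = -6.33°C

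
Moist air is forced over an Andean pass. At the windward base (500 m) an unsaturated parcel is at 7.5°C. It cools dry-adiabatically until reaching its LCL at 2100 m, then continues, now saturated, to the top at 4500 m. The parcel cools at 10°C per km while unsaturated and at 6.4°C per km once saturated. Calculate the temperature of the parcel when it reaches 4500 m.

500–2100 m, dry: Δz = 1.6 km ⇒ ΔT = -16°C; T = -8.5°C
2100–4500 m, saturated: Δz = 2.4 km ⇒ ΔT = -15.36°C; T = -23.86°C

-23.86°C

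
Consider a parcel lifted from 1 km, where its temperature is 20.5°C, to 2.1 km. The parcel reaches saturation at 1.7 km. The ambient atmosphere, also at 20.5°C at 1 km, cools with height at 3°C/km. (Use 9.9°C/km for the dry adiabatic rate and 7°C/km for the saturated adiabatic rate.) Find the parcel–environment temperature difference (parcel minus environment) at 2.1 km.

Parcel:
  1000 → 1700 m (dry, 9.9°C/km): ΔT = -9.9 × 0.7 = -6.93°C → T = 13.57°C
  1700 → 2100 m (saturated, 7°C/km): ΔT = -7 × 0.4 = -2.8°C → T = 10.77°C
Environment:
  1000 → 2100 m (environment, 3°C/km): ΔT = -3 × 1.1 = -3.3°C → T = 17.2°C
T_parcel − T_env = 10.77 − 17.2 = -6.43°C

-6.43°C (parcel cooler than environment)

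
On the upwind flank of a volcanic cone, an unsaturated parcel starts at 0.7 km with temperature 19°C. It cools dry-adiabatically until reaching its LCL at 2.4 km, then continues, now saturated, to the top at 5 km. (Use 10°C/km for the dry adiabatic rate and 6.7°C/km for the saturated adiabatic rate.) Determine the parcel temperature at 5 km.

700 → 2400 m (dry, 10°C/km): ΔT = -10 × 1.7 = -17°C → T = 2°C
2400 → 5000 m (saturated, 6.7°C/km): ΔT = -6.7 × 2.6 = -17.42°C → T = -15.42°C

-15.42°C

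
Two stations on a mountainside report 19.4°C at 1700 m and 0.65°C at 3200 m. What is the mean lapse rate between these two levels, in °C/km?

Γ = −ΔT/Δz = (19.4 − 0.65) / (3200 − 1700) m
  = 18.75°C / 1.5 km = 12.5°C/km

12.5°C/km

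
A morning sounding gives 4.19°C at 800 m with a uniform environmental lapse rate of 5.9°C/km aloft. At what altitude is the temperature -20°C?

Height above start = (4.19 − (-20)) / 5.9 = 4.1 km
Altitude = 800 m + 4100 m = 4900 m

4900 m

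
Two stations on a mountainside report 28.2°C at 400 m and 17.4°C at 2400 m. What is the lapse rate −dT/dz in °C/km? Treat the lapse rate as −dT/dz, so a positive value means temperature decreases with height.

5.4°C/km

Γ = −ΔT/Δz = (28.2 − 17.4) / (2400 − 400) m
  = 10.8°C / 2 km = 5.4°C/km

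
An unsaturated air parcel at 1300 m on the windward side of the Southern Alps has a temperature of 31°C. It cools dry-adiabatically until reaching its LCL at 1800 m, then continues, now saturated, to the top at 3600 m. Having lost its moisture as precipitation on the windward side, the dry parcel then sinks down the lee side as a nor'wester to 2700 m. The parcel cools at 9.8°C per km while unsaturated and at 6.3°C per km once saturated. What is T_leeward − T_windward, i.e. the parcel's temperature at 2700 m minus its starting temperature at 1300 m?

-7.42°C

1300 → 1800 m (dry, 9.8°C/km): ΔT = -9.8 × 0.5 = -4.9°C → T = 26.1°C
1800 → 3600 m (saturated, 6.3°C/km): ΔT = -6.3 × 1.8 = -11.34°C → T = 14.76°C
3600 → 2700 m (dry descent, 9.8°C/km): ΔT = +9.8 × 0.9 = +8.82°C → T = 23.58°C
Net change vs windward start: 23.58 − 31 = -7.42°C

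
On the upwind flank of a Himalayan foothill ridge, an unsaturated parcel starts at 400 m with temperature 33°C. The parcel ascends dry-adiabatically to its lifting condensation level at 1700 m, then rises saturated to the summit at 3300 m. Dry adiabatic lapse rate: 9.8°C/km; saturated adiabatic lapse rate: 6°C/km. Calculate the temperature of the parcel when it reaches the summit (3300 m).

Dry to 1700 m: -9.8 × 1.3 km = -12.74°C, so T = 20.26°C.
Saturated to 3300 m: -6 × 1.6 km = -9.6°C, so T = 10.66°C.

10.66°C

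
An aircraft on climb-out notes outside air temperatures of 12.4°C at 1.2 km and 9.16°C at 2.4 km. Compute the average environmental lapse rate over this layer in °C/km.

Γ = −ΔT/Δz = (12.4 − 9.16) / (2400 − 1200) m
  = 3.24°C / 1.2 km = 2.7°C/km

2.7°C/km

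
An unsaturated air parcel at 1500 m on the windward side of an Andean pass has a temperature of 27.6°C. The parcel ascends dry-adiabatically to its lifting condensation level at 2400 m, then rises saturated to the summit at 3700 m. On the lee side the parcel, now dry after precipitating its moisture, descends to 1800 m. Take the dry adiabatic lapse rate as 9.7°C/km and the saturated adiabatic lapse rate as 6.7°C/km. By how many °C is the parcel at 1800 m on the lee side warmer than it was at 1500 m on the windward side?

+0.99°C

1500–2400 m, dry: Δz = 0.9 km ⇒ ΔT = -8.73°C; T = 18.87°C
2400–3700 m, saturated: Δz = 1.3 km ⇒ ΔT = -8.71°C; T = 10.16°C
3700–1800 m, dry descent: Δz = 1.9 km ⇒ ΔT = +18.43°C; T = 28.59°C
Net change vs windward start: 28.59 − 27.6 = +0.99°C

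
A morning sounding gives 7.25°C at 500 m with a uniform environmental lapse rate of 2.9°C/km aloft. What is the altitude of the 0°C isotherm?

Height above start = (7.25 − 0) / 2.9 = 2.5 km
Altitude = 500 m + 2500 m = 3000 m

3000 m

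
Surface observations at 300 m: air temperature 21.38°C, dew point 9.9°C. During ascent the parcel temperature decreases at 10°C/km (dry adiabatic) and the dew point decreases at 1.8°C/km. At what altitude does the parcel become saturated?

1700 m

T and T_d converge at 10 − 1.8 = 8.2°C per km
Height above start = (21.38 − 9.9) / 8.2 = 1.4 km
LCL altitude = 300 m + 1400 m = 1700 m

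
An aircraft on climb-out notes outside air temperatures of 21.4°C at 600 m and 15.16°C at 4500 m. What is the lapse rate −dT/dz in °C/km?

Γ = −ΔT/Δz = (21.4 − 15.16) / (4500 − 600) m
  = 6.24°C / 3.9 km = 1.6°C/km

1.6°C/km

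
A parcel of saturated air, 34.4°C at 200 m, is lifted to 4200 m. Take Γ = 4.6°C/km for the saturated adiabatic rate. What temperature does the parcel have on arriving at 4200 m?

16°C

From 200 m to 4200 m (saturated adiabatic): cools by 4.6 × 4 = 18.4°C, giving 16°C.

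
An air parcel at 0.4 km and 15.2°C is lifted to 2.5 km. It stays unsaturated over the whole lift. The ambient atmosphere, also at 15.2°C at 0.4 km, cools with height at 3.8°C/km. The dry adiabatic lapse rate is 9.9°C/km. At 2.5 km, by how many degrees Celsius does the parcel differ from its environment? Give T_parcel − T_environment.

-12.81°C (parcel cooler than environment)

Parcel:
  400–2500 m, dry: Δz = 2.1 km ⇒ ΔT = -20.79°C; T = -5.59°C
Environment:
  400–2500 m, environment: Δz = 2.1 km ⇒ ΔT = -7.98°C; T = 7.22°C
T_parcel − T_env = -5.59 − 7.22 = -12.81°C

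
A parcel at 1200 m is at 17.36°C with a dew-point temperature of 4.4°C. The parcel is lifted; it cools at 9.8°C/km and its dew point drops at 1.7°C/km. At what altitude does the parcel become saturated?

2800 m

T and T_d converge at 9.8 − 1.7 = 8.1°C per km
Height above start = (17.36 − 4.4) / 8.1 = 1.6 km
LCL altitude = 1200 m + 1600 m = 2800 m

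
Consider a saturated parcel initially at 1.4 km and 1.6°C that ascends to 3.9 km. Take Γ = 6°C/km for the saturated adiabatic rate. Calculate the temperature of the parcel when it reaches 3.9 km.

1400–3900 m, saturated adiabatic: Δz = 2.5 km ⇒ ΔT = -15°C; T = -13.4°C

-13.4°C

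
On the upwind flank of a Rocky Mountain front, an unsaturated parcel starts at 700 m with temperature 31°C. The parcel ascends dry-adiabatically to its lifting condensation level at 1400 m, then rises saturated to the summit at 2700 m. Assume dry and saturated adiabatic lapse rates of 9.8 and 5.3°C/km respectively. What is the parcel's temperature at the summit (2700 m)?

From 700 m to 1400 m (dry): cools by 9.8 × 0.7 = 6.86°C, giving 24.14°C.
From 1400 m to 2700 m (saturated): cools by 5.3 × 1.3 = 6.89°C, giving 17.25°C.

17.25°C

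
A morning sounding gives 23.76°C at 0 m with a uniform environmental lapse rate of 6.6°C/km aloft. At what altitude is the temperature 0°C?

Height above start = (23.76 − 0) / 6.6 = 3.6 km
Altitude = 0 m + 3600 m = 3600 m

3600 m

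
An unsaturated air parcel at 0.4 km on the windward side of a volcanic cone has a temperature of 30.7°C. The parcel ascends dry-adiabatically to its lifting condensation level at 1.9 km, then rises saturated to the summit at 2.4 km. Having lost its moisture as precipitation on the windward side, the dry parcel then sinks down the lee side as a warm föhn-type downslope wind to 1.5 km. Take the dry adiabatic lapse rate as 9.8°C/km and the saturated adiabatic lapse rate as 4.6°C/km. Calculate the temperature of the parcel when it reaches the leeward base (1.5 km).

22.52°C

From 400 m to 1900 m (dry): cools by 9.8 × 1.5 = 14.7°C, giving 16°C.
From 1900 m to 2400 m (saturated): cools by 4.6 × 0.5 = 2.3°C, giving 13.7°C.
From 2400 m to 1500 m (dry descent): warms by 9.8 × 0.9 = 8.82°C, giving 22.52°C.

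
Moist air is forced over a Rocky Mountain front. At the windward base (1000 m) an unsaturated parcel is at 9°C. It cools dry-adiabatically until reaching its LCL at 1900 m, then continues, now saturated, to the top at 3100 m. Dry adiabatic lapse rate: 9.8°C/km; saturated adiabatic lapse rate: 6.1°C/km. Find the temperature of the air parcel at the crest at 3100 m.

1000–1900 m, dry: Δz = 0.9 km ⇒ ΔT = -8.82°C; T = 0.18°C
1900–3100 m, saturated: Δz = 1.2 km ⇒ ΔT = -7.32°C; T = -7.14°C

-7.14°C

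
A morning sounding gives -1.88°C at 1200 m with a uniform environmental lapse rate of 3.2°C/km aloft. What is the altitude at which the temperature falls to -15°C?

Height above start = (-1.88 − (-15)) / 3.2 = 4.1 km
Altitude = 1200 m + 4100 m = 5300 m

5300 m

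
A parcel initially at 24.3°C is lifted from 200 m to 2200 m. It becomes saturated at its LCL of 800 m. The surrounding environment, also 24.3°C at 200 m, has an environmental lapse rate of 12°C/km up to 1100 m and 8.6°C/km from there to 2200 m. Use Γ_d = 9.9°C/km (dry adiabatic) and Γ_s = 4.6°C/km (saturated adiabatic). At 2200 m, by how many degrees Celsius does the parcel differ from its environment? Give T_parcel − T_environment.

Parcel:
  Dry to 800 m: -9.9 × 0.6 km = -5.94°C, so T = 18.36°C.
  Saturated to 2200 m: -4.6 × 1.4 km = -6.44°C, so T = 11.92°C.
Environment:
  Environment, lower layer to 1100 m: -12 × 0.9 km = -10.8°C, so T = 13.5°C.
  Environment, upper layer to 2200 m: -8.6 × 1.1 km = -9.46°C, so T = 4.04°C.
T_parcel − T_env = 11.92 − 4.04 = +7.88°C

+7.88°C (parcel warmer than environment)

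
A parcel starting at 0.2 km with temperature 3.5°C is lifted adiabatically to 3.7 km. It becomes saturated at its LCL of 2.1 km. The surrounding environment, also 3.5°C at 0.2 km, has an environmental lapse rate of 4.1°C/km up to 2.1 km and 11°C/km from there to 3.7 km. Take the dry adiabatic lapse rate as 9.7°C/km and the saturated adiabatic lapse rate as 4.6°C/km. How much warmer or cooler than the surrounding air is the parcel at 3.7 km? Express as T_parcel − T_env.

-0.4°C (parcel cooler than environment)

Parcel:
  200 → 2100 m (dry, 9.7°C/km): ΔT = -9.7 × 1.9 = -18.43°C → T = -14.93°C
  2100 → 3700 m (saturated, 4.6°C/km): ΔT = -4.6 × 1.6 = -7.36°C → T = -22.29°C
Environment:
  200 → 2100 m (environment, lower layer, 4.1°C/km): ΔT = -4.1 × 1.9 = -7.79°C → T = -4.29°C
  2100 → 3700 m (environment, upper layer, 11°C/km): ΔT = -11 × 1.6 = -17.6°C → T = -21.89°C
T_parcel − T_env = -22.29 − (-21.89) = -0.4°C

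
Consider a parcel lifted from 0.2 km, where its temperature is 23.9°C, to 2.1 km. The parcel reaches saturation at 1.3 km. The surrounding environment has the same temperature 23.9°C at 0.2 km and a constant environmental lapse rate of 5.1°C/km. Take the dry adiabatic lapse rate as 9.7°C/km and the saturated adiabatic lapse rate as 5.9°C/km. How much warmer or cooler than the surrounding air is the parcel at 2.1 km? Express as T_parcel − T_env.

Parcel:
  Dry to 1300 m: -9.7 × 1.1 km = -10.67°C, so T = 13.23°C.
  Saturated to 2100 m: -5.9 × 0.8 km = -4.72°C, so T = 8.51°C.
Environment:
  Environment to 2100 m: -5.1 × 1.9 km = -9.69°C, so T = 14.21°C.
T_parcel − T_env = 8.51 − 14.21 = -5.7°C

-5.7°C (parcel cooler than environment)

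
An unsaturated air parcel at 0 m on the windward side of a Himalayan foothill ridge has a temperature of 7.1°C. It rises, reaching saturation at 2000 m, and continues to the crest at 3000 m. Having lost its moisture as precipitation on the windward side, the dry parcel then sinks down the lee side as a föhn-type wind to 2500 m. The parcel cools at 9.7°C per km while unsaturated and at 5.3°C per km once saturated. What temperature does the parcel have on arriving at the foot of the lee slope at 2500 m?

Dry to 2000 m: -9.7 × 2 km = -19.4°C, so T = -12.3°C.
Saturated to 3000 m: -5.3 × 1 km = -5.3°C, so T = -17.6°C.
Dry descent to 2500 m: +9.7 × 0.5 km = +4.85°C, so T = -12.75°C.

-12.75°C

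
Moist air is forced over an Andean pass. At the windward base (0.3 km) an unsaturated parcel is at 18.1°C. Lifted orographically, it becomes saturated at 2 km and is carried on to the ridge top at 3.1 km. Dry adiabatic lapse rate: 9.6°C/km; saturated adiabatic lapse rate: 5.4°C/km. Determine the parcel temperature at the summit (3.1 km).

Dry to 2000 m: -9.6 × 1.7 km = -16.32°C, so T = 1.78°C.
Saturated to 3100 m: -5.4 × 1.1 km = -5.94°C, so T = -4.16°C.

-4.16°C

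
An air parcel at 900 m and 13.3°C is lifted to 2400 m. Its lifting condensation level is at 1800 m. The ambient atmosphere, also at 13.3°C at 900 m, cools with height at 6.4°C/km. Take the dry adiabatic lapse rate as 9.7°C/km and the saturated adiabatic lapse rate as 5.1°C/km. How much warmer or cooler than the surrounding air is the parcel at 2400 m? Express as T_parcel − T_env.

-2.19°C (parcel cooler than environment)

Parcel:
  900 → 1800 m (dry, 9.7°C/km): ΔT = -9.7 × 0.9 = -8.73°C → T = 4.57°C
  1800 → 2400 m (saturated, 5.1°C/km): ΔT = -5.1 × 0.6 = -3.06°C → T = 1.51°C
Environment:
  900 → 2400 m (environment, 6.4°C/km): ΔT = -6.4 × 1.5 = -9.6°C → T = 3.7°C
T_parcel − T_env = 1.51 − 3.7 = -2.19°C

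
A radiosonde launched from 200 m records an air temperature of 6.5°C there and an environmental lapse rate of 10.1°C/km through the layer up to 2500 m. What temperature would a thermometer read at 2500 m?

200 → 2500 m (environmental, 10.1°C/km): ΔT = -10.1 × 2.3 = -23.23°C → T = -16.73°C

-16.73°C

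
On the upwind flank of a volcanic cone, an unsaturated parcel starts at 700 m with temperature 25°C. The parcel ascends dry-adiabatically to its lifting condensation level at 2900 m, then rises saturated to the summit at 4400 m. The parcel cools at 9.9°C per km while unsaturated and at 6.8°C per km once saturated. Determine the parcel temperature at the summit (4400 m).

-6.98°C

700–2900 m, dry: Δz = 2.2 km ⇒ ΔT = -21.78°C; T = 3.22°C
2900–4400 m, saturated: Δz = 1.5 km ⇒ ΔT = -10.2°C; T = -6.98°C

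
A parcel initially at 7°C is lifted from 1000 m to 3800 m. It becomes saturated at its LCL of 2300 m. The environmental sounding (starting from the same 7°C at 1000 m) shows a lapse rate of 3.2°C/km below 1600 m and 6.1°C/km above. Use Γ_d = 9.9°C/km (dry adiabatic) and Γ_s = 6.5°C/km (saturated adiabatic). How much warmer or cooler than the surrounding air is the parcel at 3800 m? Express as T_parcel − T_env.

Parcel:
  1000 → 2300 m (dry, 9.9°C/km): ΔT = -9.9 × 1.3 = -12.87°C → T = -5.87°C
  2300 → 3800 m (saturated, 6.5°C/km): ΔT = -6.5 × 1.5 = -9.75°C → T = -15.62°C
Environment:
  1000 → 1600 m (environment, lower layer, 3.2°C/km): ΔT = -3.2 × 0.6 = -1.92°C → T = 5.08°C
  1600 → 3800 m (environment, upper layer, 6.1°C/km): ΔT = -6.1 × 2.2 = -13.42°C → T = -8.34°C
T_parcel − T_env = -15.62 − (-8.34) = -7.28°C

-7.28°C (parcel cooler than environment)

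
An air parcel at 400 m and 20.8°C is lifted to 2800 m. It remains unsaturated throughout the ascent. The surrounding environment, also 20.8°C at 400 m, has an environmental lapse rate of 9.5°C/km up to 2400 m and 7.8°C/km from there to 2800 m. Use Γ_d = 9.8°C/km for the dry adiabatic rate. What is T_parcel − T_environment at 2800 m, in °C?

-1.4°C (parcel cooler than environment)

Parcel:
  Dry to 2800 m: -9.8 × 2.4 km = -23.52°C, so T = -2.72°C.
Environment:
  Environment, lower layer to 2400 m: -9.5 × 2 km = -19°C, so T = 1.8°C.
  Environment, upper layer to 2800 m: -7.8 × 0.4 km = -3.12°C, so T = -1.32°C.
T_parcel − T_env = -2.72 − (-1.32) = -1.4°C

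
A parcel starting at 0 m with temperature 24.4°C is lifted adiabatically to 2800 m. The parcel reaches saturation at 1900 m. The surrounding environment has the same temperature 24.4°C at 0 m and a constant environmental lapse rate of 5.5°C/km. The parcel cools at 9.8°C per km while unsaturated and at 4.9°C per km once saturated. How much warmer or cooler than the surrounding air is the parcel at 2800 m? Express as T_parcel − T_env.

-7.63°C (parcel cooler than environment)

Parcel:
  From 0 m to 1900 m (dry): cools by 9.8 × 1.9 = 18.62°C, giving 5.78°C.
  From 1900 m to 2800 m (saturated): cools by 4.9 × 0.9 = 4.41°C, giving 1.37°C.
Environment:
  From 0 m to 2800 m (environment): cools by 5.5 × 2.8 = 15.4°C, giving 9°C.
T_parcel − T_env = 1.37 − 9 = -7.63°C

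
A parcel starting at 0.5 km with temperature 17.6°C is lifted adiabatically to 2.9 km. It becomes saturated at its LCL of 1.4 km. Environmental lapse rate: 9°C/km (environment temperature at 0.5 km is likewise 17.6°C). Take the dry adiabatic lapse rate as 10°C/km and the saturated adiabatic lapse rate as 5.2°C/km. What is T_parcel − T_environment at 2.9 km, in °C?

Parcel:
  500 → 1400 m (dry, 10°C/km): ΔT = -10 × 0.9 = -9°C → T = 8.6°C
  1400 → 2900 m (saturated, 5.2°C/km): ΔT = -5.2 × 1.5 = -7.8°C → T = 0.8°C
Environment:
  500 → 2900 m (environment, 9°C/km): ΔT = -9 × 2.4 = -21.6°C → T = -4°C
T_parcel − T_env = 0.8 − (-4) = +4.8°C

+4.8°C (parcel warmer than environment)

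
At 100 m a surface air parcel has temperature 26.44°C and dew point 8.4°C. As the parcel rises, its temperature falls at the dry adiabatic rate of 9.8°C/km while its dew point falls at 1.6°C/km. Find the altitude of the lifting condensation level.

T and T_d converge at 9.8 − 1.6 = 8.2°C per km
Height above start = (26.44 − 8.4) / 8.2 = 2.2 km
LCL altitude = 100 m + 2200 m = 2300 m

2300 m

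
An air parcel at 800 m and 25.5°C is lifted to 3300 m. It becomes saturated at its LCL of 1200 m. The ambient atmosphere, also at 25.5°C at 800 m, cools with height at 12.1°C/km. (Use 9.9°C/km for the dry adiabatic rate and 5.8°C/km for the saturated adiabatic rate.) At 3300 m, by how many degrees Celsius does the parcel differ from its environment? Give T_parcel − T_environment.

Parcel:
  800 → 1200 m (dry, 9.9°C/km): ΔT = -9.9 × 0.4 = -3.96°C → T = 21.54°C
  1200 → 3300 m (saturated, 5.8°C/km): ΔT = -5.8 × 2.1 = -12.18°C → T = 9.36°C
Environment:
  800 → 3300 m (environment, 12.1°C/km): ΔT = -12.1 × 2.5 = -30.25°C → T = -4.75°C
T_parcel − T_env = 9.36 − (-4.75) = +14.11°C

+14.11°C (parcel warmer than environment)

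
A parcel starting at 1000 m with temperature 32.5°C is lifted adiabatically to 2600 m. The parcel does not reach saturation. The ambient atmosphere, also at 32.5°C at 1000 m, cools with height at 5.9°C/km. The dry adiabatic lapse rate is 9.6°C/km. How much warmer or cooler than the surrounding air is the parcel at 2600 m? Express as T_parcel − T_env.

Parcel:
  1000 → 2600 m (dry, 9.6°C/km): ΔT = -9.6 × 1.6 = -15.36°C → T = 17.14°C
Environment:
  1000 → 2600 m (environment, 5.9°C/km): ΔT = -5.9 × 1.6 = -9.44°C → T = 23.06°C
T_parcel − T_env = 17.14 − 23.06 = -5.92°C

-5.92°C (parcel cooler than environment)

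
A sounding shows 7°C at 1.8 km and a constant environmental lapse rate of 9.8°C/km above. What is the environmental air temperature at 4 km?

From 1800 m to 4000 m (environmental): cools by 9.8 × 2.2 = 21.56°C, giving -14.56°C.

-14.56°C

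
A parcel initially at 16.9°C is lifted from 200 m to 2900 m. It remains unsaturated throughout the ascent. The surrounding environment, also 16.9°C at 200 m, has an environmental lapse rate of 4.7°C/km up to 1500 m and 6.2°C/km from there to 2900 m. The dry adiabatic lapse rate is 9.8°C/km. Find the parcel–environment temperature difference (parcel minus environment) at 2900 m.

Parcel:
  200–2900 m, dry: Δz = 2.7 km ⇒ ΔT = -26.46°C; T = -9.56°C
Environment:
  200–1500 m, environment, lower layer: Δz = 1.3 km ⇒ ΔT = -6.11°C; T = 10.79°C
  1500–2900 m, environment, upper layer: Δz = 1.4 km ⇒ ΔT = -8.68°C; T = 2.11°C
T_parcel − T_env = -9.56 − 2.11 = -11.67°C

-11.67°C (parcel cooler than environment)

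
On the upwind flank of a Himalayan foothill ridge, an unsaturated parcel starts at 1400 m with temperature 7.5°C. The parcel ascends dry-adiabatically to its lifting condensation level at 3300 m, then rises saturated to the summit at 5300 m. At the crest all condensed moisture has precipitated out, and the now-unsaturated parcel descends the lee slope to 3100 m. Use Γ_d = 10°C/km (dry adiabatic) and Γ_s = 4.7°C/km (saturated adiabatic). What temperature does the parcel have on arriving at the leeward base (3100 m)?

1.1°C

1400 → 3300 m (dry, 10°C/km): ΔT = -10 × 1.9 = -19°C → T = -11.5°C
3300 → 5300 m (saturated, 4.7°C/km): ΔT = -4.7 × 2 = -9.4°C → T = -20.9°C
5300 → 3100 m (dry descent, 10°C/km): ΔT = +10 × 2.2 = +22°C → T = 1.1°C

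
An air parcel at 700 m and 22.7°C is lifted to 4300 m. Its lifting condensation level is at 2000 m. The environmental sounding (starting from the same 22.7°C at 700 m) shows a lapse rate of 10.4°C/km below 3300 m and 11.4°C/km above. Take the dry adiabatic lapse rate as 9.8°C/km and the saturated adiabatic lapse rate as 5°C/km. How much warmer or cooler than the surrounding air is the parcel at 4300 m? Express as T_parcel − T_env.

Parcel:
  Dry to 2000 m: -9.8 × 1.3 km = -12.74°C, so T = 9.96°C.
  Saturated to 4300 m: -5 × 2.3 km = -11.5°C, so T = -1.54°C.
Environment:
  Environment, lower layer to 3300 m: -10.4 × 2.6 km = -27.04°C, so T = -4.34°C.
  Environment, upper layer to 4300 m: -11.4 × 1 km = -11.4°C, so T = -15.74°C.
T_parcel − T_env = -1.54 − (-15.74) = +14.2°C

+14.2°C (parcel warmer than environment)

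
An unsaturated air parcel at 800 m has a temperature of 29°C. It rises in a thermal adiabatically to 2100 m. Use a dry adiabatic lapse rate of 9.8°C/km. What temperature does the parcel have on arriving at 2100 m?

Dry adiabatic to 2100 m: -9.8 × 1.3 km = -12.74°C, so T = 16.26°C.

16.26°C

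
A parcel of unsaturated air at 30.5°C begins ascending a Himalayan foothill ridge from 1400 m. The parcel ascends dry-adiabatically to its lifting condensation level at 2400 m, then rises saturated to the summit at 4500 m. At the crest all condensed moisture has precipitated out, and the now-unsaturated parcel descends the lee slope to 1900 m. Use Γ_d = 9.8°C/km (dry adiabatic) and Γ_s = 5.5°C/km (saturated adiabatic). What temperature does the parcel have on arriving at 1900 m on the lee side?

1400–2400 m, dry: Δz = 1 km ⇒ ΔT = -9.8°C; T = 20.7°C
2400–4500 m, saturated: Δz = 2.1 km ⇒ ΔT = -11.55°C; T = 9.15°C
4500–1900 m, dry descent: Δz = 2.6 km ⇒ ΔT = +25.48°C; T = 34.63°C

34.63°C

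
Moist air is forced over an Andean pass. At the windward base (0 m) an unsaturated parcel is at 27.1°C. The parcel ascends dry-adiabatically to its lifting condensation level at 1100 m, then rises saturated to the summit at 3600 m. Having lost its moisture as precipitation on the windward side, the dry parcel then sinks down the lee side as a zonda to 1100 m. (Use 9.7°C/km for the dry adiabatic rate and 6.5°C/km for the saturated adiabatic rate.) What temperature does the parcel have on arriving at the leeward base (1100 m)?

0–1100 m, dry: Δz = 1.1 km ⇒ ΔT = -10.67°C; T = 16.43°C
1100–3600 m, saturated: Δz = 2.5 km ⇒ ΔT = -16.25°C; T = 0.18°C
3600–1100 m, dry descent: Δz = 2.5 km ⇒ ΔT = +24.25°C; T = 24.43°C

24.43°C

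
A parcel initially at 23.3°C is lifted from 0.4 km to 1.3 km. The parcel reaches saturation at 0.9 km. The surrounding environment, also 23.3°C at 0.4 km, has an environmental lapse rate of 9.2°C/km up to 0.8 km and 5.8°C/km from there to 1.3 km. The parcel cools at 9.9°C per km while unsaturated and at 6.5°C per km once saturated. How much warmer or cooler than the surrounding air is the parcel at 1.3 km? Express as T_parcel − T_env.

-0.97°C (parcel cooler than environment)

Parcel:
  400 → 900 m (dry, 9.9°C/km): ΔT = -9.9 × 0.5 = -4.95°C → T = 18.35°C
  900 → 1300 m (saturated, 6.5°C/km): ΔT = -6.5 × 0.4 = -2.6°C → T = 15.75°C
Environment:
  400 → 800 m (environment, lower layer, 9.2°C/km): ΔT = -9.2 × 0.4 = -3.68°C → T = 19.62°C
  800 → 1300 m (environment, upper layer, 5.8°C/km): ΔT = -5.8 × 0.5 = -2.9°C → T = 16.72°C
T_parcel − T_env = 15.75 − 16.72 = -0.97°C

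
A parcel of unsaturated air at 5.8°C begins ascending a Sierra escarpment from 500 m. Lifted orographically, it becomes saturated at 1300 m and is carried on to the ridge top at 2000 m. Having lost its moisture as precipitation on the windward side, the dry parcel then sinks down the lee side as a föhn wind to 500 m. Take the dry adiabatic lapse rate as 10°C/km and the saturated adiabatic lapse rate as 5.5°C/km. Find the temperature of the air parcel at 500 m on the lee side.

8.95°C

500 → 1300 m (dry, 10°C/km): ΔT = -10 × 0.8 = -8°C → T = -2.2°C
1300 → 2000 m (saturated, 5.5°C/km): ΔT = -5.5 × 0.7 = -3.85°C → T = -6.05°C
2000 → 500 m (dry descent, 10°C/km): ΔT = +10 × 1.5 = +15°C → T = 8.95°C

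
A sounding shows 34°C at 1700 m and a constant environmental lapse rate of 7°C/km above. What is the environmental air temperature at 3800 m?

From 1700 m to 3800 m (environmental): cools by 7 × 2.1 = 14.7°C, giving 19.3°C.

19.3°C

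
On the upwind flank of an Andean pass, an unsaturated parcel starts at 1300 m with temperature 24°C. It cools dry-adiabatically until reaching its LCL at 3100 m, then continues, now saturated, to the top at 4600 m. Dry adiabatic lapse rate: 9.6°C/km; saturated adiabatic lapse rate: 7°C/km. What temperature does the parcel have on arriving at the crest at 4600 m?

Dry to 3100 m: -9.6 × 1.8 km = -17.28°C, so T = 6.72°C.
Saturated to 4600 m: -7 × 1.5 km = -10.5°C, so T = -3.78°C.

-3.78°C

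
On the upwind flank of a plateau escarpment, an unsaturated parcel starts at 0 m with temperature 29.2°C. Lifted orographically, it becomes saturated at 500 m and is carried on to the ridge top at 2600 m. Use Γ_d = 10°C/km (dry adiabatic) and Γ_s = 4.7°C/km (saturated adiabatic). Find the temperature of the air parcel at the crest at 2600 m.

Dry to 500 m: -10 × 0.5 km = -5°C, so T = 24.2°C.
Saturated to 2600 m: -4.7 × 2.1 km = -9.87°C, so T = 14.33°C.

14.33°C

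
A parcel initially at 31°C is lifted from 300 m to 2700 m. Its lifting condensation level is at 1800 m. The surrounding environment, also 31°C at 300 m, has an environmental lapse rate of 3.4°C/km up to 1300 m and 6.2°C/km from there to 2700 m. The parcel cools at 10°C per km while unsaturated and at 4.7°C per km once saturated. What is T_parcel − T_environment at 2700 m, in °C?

-7.15°C (parcel cooler than environment)

Parcel:
  300–1800 m, dry: Δz = 1.5 km ⇒ ΔT = -15°C; T = 16°C
  1800–2700 m, saturated: Δz = 0.9 km ⇒ ΔT = -4.23°C; T = 11.77°C
Environment:
  300–1300 m, environment, lower layer: Δz = 1 km ⇒ ΔT = -3.4°C; T = 27.6°C
  1300–2700 m, environment, upper layer: Δz = 1.4 km ⇒ ΔT = -8.68°C; T = 18.92°C
T_parcel − T_env = 11.77 − 18.92 = -7.15°C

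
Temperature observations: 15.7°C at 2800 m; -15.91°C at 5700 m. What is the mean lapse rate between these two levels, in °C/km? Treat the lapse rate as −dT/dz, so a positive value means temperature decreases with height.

Γ = −ΔT/Δz = (15.7 − (-15.91)) / (5700 − 2800) m
  = 31.61°C / 2.9 km = 10.9°C/km

10.9°C/km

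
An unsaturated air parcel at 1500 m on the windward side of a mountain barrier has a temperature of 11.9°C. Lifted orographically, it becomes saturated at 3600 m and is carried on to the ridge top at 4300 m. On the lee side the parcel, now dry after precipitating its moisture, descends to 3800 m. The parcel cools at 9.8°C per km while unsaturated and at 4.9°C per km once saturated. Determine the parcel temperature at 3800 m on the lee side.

-7.21°C

From 1500 m to 3600 m (dry): cools by 9.8 × 2.1 = 20.58°C, giving -8.68°C.
From 3600 m to 4300 m (saturated): cools by 4.9 × 0.7 = 3.43°C, giving -12.11°C.
From 4300 m to 3800 m (dry descent): warms by 9.8 × 0.5 = 4.9°C, giving -7.21°C.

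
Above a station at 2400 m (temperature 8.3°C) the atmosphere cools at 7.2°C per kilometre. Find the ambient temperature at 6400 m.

From 2400 m to 6400 m (environmental): cools by 7.2 × 4 = 28.8°C, giving -20.5°C.

-20.5°C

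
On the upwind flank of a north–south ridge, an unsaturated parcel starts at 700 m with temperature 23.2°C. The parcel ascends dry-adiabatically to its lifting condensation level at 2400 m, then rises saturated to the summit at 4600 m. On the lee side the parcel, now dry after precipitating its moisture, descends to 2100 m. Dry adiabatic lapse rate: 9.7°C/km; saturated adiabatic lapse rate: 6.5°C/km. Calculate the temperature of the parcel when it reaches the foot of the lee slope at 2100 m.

700 → 2400 m (dry, 9.7°C/km): ΔT = -9.7 × 1.7 = -16.49°C → T = 6.71°C
2400 → 4600 m (saturated, 6.5°C/km): ΔT = -6.5 × 2.2 = -14.3°C → T = -7.59°C
4600 → 2100 m (dry descent, 9.7°C/km): ΔT = +9.7 × 2.5 = +24.25°C → T = 16.66°C

16.66°C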